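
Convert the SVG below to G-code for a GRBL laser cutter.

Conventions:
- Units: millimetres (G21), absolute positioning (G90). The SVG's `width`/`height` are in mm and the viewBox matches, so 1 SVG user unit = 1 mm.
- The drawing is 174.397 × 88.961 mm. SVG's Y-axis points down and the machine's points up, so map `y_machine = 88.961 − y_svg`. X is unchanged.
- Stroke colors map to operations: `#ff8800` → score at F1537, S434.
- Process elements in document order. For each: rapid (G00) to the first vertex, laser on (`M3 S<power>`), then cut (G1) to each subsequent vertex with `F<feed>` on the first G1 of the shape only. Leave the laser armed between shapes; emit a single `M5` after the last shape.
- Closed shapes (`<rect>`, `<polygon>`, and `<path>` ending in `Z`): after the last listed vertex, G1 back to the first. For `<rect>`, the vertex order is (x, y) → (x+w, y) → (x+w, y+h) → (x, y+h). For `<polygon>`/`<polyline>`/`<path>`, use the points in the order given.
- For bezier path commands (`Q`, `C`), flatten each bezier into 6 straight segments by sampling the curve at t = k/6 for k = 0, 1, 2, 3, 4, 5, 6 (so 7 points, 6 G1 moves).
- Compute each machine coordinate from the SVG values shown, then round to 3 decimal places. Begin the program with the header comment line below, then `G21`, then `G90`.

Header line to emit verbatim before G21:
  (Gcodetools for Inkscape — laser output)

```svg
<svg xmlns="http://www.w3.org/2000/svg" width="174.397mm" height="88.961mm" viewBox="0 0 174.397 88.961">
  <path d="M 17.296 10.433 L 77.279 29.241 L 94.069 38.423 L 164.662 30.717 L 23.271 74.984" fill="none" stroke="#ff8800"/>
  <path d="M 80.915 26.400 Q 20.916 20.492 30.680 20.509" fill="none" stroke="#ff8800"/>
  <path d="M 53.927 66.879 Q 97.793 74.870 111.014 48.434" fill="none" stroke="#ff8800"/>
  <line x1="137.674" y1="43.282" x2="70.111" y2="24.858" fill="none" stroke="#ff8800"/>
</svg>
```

1 u = 1 mm; y_m = 88.961 − y.

[1] `<path>` open polyline, #ff8800→score S434 F1537: (17.296,78.528) → (77.279,59.720) → (94.069,50.538) → (164.662,58.244) → (23.271,13.977)

[2] `<path>` quadratic bezier, #ff8800→score S434 F1537: (80.915,62.561) → (62.853,64.366) → (48.667,65.841) → (38.357,66.988) → (31.922,67.805) → (29.363,68.293) → (30.680,68.452)

[3] `<path>` quadratic bezier, #ff8800→score S434 F1537: (53.927,22.082) → (67.698,20.375) → (79.766,20.580) → (90.132,22.698) → (98.795,26.728) → (105.756,32.671) → (111.014,40.527)

[4] `<line>` line segment, #ff8800→score S434 F1537: (137.674,45.679) → (70.111,64.103)

(Gcodetools for Inkscape — laser output)
G21
G90
G00 X17.296 Y78.528
M3 S434
G1 X77.279 Y59.720 F1537
G1 X94.069 Y50.538
G1 X164.662 Y58.244
G1 X23.271 Y13.977
G00 X80.915 Y62.561
M3 S434
G1 X62.853 Y64.366 F1537
G1 X48.667 Y65.841
G1 X38.357 Y66.988
G1 X31.922 Y67.805
G1 X29.363 Y68.293
G1 X30.680 Y68.452
G00 X53.927 Y22.082
M3 S434
G1 X67.698 Y20.375 F1537
G1 X79.766 Y20.580
G1 X90.132 Y22.698
G1 X98.795 Y26.728
G1 X105.756 Y32.671
G1 X111.014 Y40.527
G00 X137.674 Y45.679
M3 S434
G1 X70.111 Y64.103 F1537
M5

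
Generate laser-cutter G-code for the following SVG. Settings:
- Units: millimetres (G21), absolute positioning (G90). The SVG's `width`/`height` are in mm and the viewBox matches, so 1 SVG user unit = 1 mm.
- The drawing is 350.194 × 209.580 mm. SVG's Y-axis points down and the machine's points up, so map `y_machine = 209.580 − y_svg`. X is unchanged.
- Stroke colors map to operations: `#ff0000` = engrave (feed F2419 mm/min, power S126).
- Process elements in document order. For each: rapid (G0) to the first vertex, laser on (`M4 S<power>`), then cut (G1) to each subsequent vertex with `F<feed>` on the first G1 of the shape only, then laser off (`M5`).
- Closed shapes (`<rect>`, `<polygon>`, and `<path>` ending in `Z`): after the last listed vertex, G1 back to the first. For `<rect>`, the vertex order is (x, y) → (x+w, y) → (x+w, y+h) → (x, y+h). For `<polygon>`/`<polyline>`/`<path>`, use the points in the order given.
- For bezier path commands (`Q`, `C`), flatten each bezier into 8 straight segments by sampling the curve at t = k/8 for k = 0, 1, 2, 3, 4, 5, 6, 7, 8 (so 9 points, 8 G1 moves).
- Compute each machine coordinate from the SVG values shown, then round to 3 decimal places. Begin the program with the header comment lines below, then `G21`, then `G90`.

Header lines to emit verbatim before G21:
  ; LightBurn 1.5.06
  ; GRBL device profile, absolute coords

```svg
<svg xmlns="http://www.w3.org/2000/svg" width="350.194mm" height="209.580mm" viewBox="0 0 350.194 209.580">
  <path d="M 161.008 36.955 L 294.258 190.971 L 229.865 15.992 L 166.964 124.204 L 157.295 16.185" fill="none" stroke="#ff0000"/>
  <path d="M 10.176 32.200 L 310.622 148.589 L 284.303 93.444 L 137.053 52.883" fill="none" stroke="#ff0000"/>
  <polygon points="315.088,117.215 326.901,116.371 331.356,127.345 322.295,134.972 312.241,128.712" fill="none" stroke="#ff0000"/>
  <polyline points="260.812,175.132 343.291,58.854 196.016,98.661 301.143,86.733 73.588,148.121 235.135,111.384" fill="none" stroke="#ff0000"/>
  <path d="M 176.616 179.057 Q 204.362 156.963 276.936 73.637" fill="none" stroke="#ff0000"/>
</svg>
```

Since the viewBox matches the mm dimensions, user units are millimetres directly. The only transform is the Y-flip y_m = 209.580 − y_svg.

Shape 1 is a open polyline drawn with `<path>`. Its stroke #ff0000 means engrave at S126, F2419. After flipping Y the toolpath is (161.008,172.625) → (294.258,18.609) → (229.865,193.588) → (166.964,85.376) → (157.295,193.395).

Shape 2 is a open polyline drawn with `<path>`. Its stroke #ff0000 means engrave at S126, F2419. After flipping Y the toolpath is (10.176,177.380) → (310.622,60.991) → (284.303,116.136) → (137.053,156.697).

Shape 3 is a regular polygon drawn with `<polygon>`. Its stroke #ff0000 means engrave at S126, F2419. After flipping Y the toolpath is (315.088,92.365) → (326.901,93.209) → (331.356,82.235) → (322.295,74.608) → (312.241,80.868) → (315.088,92.365), returning to the start.

Shape 4 is a open polyline drawn with `<polyline>`. Its stroke #ff0000 means engrave at S126, F2419. After flipping Y the toolpath is (260.812,34.448) → (343.291,150.726) → (196.016,110.919) → (301.143,122.847) → (73.588,61.459) → (235.135,98.196).

Shape 5 is a quadratic bezier drawn with `<path>`. Its stroke #ff0000 means engrave at S126, F2419. After flipping Y the toolpath is (176.616,30.523) → (184.253,37.003) → (193.291,45.397) → (203.729,55.704) → (215.569,67.925) → (228.809,82.059) → (243.451,98.107) → (259.493,116.068) → (276.936,135.943).

; LightBurn 1.5.06
; GRBL device profile, absolute coords
G21
G90
G0 X161.008 Y172.625
M4 S126
G1 X294.258 Y18.609 F2419
G1 X229.865 Y193.588
G1 X166.964 Y85.376
G1 X157.295 Y193.395
M5
G0 X10.176 Y177.380
M4 S126
G1 X310.622 Y60.991 F2419
G1 X284.303 Y116.136
G1 X137.053 Y156.697
M5
G0 X315.088 Y92.365
M4 S126
G1 X326.901 Y93.209 F2419
G1 X331.356 Y82.235
G1 X322.295 Y74.608
G1 X312.241 Y80.868
G1 X315.088 Y92.365
M5
G0 X260.812 Y34.448
M4 S126
G1 X343.291 Y150.726 F2419
G1 X196.016 Y110.919
G1 X301.143 Y122.847
G1 X73.588 Y61.459
G1 X235.135 Y98.196
M5
G0 X176.616 Y30.523
M4 S126
G1 X184.253 Y37.003 F2419
G1 X193.291 Y45.397
G1 X203.729 Y55.704
G1 X215.569 Y67.925
G1 X228.809 Y82.059
G1 X243.451 Y98.107
G1 X259.493 Y116.068
G1 X276.936 Y135.943
M5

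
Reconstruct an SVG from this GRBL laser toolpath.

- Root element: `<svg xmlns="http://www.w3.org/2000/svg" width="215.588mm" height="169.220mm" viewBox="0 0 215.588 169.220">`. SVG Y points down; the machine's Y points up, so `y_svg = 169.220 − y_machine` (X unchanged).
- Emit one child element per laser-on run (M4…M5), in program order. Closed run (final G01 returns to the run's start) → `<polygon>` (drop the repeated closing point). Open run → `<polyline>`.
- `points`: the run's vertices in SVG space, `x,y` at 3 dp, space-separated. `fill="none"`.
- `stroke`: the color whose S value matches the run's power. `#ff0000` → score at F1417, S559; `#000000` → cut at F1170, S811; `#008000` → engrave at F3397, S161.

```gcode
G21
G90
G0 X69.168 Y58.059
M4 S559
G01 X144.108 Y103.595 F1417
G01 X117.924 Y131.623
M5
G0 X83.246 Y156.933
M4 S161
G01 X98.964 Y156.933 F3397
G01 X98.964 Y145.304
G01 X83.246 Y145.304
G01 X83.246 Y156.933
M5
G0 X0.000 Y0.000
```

<svg xmlns="http://www.w3.org/2000/svg" width="215.588mm" height="169.220mm" viewBox="0 0 215.588 169.220">
  <polyline points="69.168,111.161 144.108,65.625 117.924,37.597" fill="none" stroke="#ff0000"/>
  <polygon points="83.246,12.287 98.964,12.287 98.964,23.916 83.246,23.916" fill="none" stroke="#008000"/>
</svg>

Machine Y-up, SVG Y-down with viewBox height 169.220, so y_svg = 169.220 − y_machine; X carries over.

Run 1: power S559 maps to stroke `#ff0000` (score). The run is open, so emit a `<polyline>` with points (Y-flipped): 69.168,111.161 144.108,65.625 117.924,37.597.

Run 2: S161 ⇒ engrave layer `#008000`. The run returns to its start, so emit a `<polygon>` with points (Y-flipped): 83.246,12.287 98.964,12.287 98.964,23.916 83.246,23.916.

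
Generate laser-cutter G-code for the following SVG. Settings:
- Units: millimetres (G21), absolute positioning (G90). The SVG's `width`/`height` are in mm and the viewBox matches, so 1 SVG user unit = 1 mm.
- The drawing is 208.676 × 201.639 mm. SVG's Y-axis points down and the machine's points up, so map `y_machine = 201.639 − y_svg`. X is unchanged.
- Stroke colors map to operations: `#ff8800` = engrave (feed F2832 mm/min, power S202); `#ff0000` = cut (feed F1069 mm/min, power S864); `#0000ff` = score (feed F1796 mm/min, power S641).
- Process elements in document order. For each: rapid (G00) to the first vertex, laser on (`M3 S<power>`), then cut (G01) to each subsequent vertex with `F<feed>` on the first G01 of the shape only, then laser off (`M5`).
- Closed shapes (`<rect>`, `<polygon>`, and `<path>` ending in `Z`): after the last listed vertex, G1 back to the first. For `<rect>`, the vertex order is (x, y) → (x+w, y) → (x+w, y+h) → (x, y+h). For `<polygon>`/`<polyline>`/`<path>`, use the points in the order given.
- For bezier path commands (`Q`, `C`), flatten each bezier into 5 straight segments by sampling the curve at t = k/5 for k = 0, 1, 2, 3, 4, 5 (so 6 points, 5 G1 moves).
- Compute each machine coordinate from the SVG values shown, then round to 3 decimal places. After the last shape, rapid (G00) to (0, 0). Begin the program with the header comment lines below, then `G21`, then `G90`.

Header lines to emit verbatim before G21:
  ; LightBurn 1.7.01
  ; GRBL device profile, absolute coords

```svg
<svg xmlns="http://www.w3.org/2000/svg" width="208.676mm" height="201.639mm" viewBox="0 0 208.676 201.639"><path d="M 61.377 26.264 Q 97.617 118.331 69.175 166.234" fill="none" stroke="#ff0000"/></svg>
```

viewBox `0 0 208.676 201.639` with mm width/height → 1 unit = 1 mm. Flip: y_m = 201.639 − y_svg.

**Shape 1** — `<path>` quadratic bezier, stroke `#ff0000` → cut (S864, F1069). Control points (SVG): P0=(61.377,26.264), P1=(97.617,118.331), P2=(69.175,166.234); sampled at t=k/5. Machine vertices: (61.377,175.375) → (73.286,140.315) → (80.020,108.788) → (81.579,80.794) → (77.965,56.333) → (69.175,35.405). Open path.

; LightBurn 1.7.01
; GRBL device profile, absolute coords
G21
G90
G00 X61.377 Y175.375
M3 S864
G01 X73.286 Y140.315 F1069
G01 X80.020 Y108.788
G01 X81.579 Y80.794
G01 X77.965 Y56.333
G01 X69.175 Y35.405
M5
G00 X0.000 Y0.000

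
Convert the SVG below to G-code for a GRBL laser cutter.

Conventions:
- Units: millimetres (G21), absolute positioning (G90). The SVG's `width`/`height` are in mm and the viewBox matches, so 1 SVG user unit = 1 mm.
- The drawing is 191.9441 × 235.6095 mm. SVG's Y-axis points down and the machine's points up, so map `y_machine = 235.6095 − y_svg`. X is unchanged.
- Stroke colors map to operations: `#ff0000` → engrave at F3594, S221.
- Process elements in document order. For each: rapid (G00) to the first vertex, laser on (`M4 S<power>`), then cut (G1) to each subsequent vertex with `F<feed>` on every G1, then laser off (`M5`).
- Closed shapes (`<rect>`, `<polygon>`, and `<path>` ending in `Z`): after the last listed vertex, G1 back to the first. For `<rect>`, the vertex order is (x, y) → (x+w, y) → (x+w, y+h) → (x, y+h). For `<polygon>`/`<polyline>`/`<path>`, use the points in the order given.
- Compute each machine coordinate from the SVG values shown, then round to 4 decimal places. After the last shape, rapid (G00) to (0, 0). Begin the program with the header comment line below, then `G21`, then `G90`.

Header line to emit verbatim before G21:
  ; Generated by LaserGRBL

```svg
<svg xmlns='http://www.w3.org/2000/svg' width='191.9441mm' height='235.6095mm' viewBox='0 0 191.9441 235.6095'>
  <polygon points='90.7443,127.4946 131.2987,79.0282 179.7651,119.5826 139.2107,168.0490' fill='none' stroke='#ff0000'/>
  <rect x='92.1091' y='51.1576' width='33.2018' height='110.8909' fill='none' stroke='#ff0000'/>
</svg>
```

; Generated by LaserGRBL
G21
G90
G00 X90.7443 Y108.1149
M4 S221
G1 X131.2987 Y156.5813 F3594
G1 X179.7651 Y116.0269 F3594
G1 X139.2107 Y67.5605 F3594
G1 X90.7443 Y108.1149 F3594
M5
G00 X92.1091 Y184.4519
M4 S221
G1 X125.3109 Y184.4519 F3594
G1 X125.3109 Y73.5610 F3594
G1 X92.1091 Y73.5610 F3594
G1 X92.1091 Y184.4519 F3594
M5
G00 X0.0000 Y0.0000

Since the viewBox matches the mm dimensions, user units are millimetres directly. The only transform is the Y-flip y_m = 235.6095 − y_svg.

Shape 1 is a regular polygon drawn with `<polygon>`. Its stroke #ff0000 means engrave at S221, F3594. After flipping Y the toolpath is (90.7443,108.1149) → (131.2987,156.5813) → (179.7651,116.0269) → (139.2107,67.5605) → (90.7443,108.1149), returning to the start.

Shape 2 is a rectangle drawn with `<rect>`. Its stroke #ff0000 means engrave at S221, F3594. After flipping Y the toolpath is (92.1091,184.4519) → (125.3109,184.4519) → (125.3109,73.5610) → (92.1091,73.5610) → (92.1091,184.4519), returning to the start.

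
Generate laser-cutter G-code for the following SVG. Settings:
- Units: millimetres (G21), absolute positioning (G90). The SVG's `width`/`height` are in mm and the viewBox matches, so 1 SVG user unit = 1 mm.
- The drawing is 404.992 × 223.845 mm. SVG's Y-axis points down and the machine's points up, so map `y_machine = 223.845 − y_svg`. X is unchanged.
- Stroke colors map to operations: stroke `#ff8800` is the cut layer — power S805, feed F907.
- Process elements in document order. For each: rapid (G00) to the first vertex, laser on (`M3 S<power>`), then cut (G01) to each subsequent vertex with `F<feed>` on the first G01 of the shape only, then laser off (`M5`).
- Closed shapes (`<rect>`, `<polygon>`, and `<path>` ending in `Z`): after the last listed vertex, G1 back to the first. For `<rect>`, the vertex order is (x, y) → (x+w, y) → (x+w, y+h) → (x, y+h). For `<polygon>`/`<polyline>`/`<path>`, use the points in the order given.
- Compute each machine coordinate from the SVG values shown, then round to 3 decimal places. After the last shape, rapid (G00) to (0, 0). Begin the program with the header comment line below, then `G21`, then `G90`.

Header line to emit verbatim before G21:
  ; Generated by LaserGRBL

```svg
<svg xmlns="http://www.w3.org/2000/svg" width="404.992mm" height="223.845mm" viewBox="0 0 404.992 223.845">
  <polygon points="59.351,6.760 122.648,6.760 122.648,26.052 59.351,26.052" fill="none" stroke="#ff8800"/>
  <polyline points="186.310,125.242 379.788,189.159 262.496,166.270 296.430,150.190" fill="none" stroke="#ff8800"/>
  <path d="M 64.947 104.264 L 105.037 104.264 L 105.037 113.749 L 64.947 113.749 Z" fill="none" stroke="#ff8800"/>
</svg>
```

Since the viewBox matches the mm dimensions, user units are millimetres directly. The only transform is the Y-flip y_m = 223.845 − y_svg.

Shape 1 is a rectangle drawn with `<polygon>`. Its stroke #ff8800 means cut at S805, F907. After flipping Y the toolpath is (59.351,217.085) → (122.648,217.085) → (122.648,197.793) → (59.351,197.793) → (59.351,217.085), returning to the start.

Shape 2 is a open polyline drawn with `<polyline>`. Its stroke #ff8800 means cut at S805, F907. After flipping Y the toolpath is (186.310,98.603) → (379.788,34.686) → (262.496,57.575) → (296.430,73.655).

Shape 3 is a rectangle drawn with `<path>`. Its stroke #ff8800 means cut at S805, F907. After flipping Y the toolpath is (64.947,119.581) → (105.037,119.581) → (105.037,110.096) → (64.947,110.096) → (64.947,119.581), returning to the start.

; Generated by LaserGRBL
G21
G90
G00 X59.351 Y217.085
M3 S805
G01 X122.648 Y217.085 F907
G01 X122.648 Y197.793
G01 X59.351 Y197.793
G01 X59.351 Y217.085
M5
G00 X186.310 Y98.603
M3 S805
G01 X379.788 Y34.686 F907
G01 X262.496 Y57.575
G01 X296.430 Y73.655
M5
G00 X64.947 Y119.581
M3 S805
G01 X105.037 Y119.581 F907
G01 X105.037 Y110.096
G01 X64.947 Y110.096
G01 X64.947 Y119.581
M5
G00 X0.000 Y0.000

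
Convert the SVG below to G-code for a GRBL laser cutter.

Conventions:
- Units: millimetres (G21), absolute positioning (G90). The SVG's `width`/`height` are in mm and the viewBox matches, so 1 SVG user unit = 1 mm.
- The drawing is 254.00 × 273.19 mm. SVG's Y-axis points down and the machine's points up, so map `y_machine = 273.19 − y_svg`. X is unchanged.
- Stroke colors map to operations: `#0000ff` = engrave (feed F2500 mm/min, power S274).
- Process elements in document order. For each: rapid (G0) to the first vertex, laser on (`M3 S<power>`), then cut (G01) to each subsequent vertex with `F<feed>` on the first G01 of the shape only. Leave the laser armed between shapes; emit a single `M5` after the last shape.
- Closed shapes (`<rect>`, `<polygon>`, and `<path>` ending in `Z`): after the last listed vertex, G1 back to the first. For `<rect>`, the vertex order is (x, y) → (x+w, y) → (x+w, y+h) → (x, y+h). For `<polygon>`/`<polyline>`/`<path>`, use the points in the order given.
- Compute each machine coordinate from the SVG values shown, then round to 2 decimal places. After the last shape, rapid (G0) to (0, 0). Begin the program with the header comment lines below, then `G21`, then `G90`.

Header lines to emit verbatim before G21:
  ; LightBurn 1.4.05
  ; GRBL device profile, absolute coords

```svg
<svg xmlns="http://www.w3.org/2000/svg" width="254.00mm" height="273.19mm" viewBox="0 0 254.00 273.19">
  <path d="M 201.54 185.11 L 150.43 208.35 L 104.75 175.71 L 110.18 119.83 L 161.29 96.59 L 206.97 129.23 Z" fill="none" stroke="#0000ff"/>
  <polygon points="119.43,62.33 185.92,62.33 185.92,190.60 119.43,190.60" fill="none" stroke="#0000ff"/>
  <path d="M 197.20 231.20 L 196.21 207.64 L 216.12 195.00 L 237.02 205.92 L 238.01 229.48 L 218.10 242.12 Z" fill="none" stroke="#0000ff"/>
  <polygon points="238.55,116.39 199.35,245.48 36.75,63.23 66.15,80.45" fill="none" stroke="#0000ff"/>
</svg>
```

1 u = 1 mm; y_m = 273.19 − y.

[1] `<path>` regular polygon, #0000ff→engrave S274 F2500: (201.54,88.08) → (150.43,64.84) → (104.75,97.48) → (110.18,153.36) → (161.29,176.60) → (206.97,143.96) → (201.54,88.08) (closed)

[2] `<polygon>` rectangle, #0000ff→engrave S274 F2500: (119.43,210.86) → (185.92,210.86) → (185.92,82.59) → (119.43,82.59) → (119.43,210.86) (closed)

[3] `<path>` regular polygon, #0000ff→engrave S274 F2500: (197.20,41.99) → (196.21,65.55) → (216.12,78.19) → (237.02,67.27) → (238.01,43.71) → (218.10,31.07) → (197.20,41.99) (closed)

[4] `<polygon>` closed polygon, #0000ff→engrave S274 F2500: (238.55,156.80) → (199.35,27.71) → (36.75,209.96) → (66.15,192.74) → (238.55,156.80) (closed)

; LightBurn 1.4.05
; GRBL device profile, absolute coords
G21
G90
G0 X201.54 Y88.08
M3 S274
G01 X150.43 Y64.84 F2500
G01 X104.75 Y97.48
G01 X110.18 Y153.36
G01 X161.29 Y176.60
G01 X206.97 Y143.96
G01 X201.54 Y88.08
G0 X119.43 Y210.86
M3 S274
G01 X185.92 Y210.86 F2500
G01 X185.92 Y82.59
G01 X119.43 Y82.59
G01 X119.43 Y210.86
G0 X197.20 Y41.99
M3 S274
G01 X196.21 Y65.55 F2500
G01 X216.12 Y78.19
G01 X237.02 Y67.27
G01 X238.01 Y43.71
G01 X218.10 Y31.07
G01 X197.20 Y41.99
G0 X238.55 Y156.80
M3 S274
G01 X199.35 Y27.71 F2500
G01 X36.75 Y209.96
G01 X66.15 Y192.74
G01 X238.55 Y156.80
M5
G0 X0.00 Y0.00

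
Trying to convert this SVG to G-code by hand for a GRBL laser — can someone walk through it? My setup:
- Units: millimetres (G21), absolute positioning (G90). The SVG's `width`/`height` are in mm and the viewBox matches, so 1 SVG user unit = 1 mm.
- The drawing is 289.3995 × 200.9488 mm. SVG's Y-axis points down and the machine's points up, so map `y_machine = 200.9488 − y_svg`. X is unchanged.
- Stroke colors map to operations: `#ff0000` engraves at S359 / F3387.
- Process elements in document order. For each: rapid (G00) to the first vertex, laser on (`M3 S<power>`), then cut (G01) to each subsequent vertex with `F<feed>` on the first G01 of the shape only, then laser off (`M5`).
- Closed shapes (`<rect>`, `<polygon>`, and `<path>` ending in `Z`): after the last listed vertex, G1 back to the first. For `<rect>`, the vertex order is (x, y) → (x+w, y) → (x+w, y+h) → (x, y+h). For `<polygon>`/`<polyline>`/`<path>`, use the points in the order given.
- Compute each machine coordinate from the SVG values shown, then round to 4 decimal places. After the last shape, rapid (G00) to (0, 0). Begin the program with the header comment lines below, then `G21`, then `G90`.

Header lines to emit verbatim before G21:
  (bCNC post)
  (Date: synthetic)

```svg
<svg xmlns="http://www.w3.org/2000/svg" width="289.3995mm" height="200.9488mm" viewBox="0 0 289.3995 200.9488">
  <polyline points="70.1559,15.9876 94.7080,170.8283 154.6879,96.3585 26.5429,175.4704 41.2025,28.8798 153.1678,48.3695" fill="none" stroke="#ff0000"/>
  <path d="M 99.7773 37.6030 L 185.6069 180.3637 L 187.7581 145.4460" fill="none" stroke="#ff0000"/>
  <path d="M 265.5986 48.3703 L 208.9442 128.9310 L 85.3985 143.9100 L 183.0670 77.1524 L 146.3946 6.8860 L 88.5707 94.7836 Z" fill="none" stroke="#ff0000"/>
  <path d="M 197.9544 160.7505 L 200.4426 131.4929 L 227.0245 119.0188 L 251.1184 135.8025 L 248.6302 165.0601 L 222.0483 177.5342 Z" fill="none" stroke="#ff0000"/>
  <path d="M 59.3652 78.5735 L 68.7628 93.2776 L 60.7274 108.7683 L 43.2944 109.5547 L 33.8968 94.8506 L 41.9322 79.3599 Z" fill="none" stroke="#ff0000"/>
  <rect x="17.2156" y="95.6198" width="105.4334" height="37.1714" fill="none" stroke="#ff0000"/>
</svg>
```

(bCNC post)
(Date: synthetic)
G21
G90
G00 X70.1559 Y184.9612
M3 S359
G01 X94.7080 Y30.1205 F3387
G01 X154.6879 Y104.5903
G01 X26.5429 Y25.4784
G01 X41.2025 Y172.0690
G01 X153.1678 Y152.5793
M5
G00 X99.7773 Y163.3458
M3 S359
G01 X185.6069 Y20.5851 F3387
G01 X187.7581 Y55.5028
M5
G00 X265.5986 Y152.5785
M3 S359
G01 X208.9442 Y72.0178 F3387
G01 X85.3985 Y57.0388
G01 X183.0670 Y123.7964
G01 X146.3946 Y194.0628
G01 X88.5707 Y106.1652
G01 X265.5986 Y152.5785
M5
G00 X197.9544 Y40.1983
M3 S359
G01 X200.4426 Y69.4559 F3387
G01 X227.0245 Y81.9300
G01 X251.1184 Y65.1463
G01 X248.6302 Y35.8887
G01 X222.0483 Y23.4146
G01 X197.9544 Y40.1983
M5
G00 X59.3652 Y122.3753
M3 S359
G01 X68.7628 Y107.6712 F3387
G01 X60.7274 Y92.1805
G01 X43.2944 Y91.3941
G01 X33.8968 Y106.0982
G01 X41.9322 Y121.5889
G01 X59.3652 Y122.3753
M5
G00 X17.2156 Y105.3290
M3 S359
G01 X122.6490 Y105.3290 F3387
G01 X122.6490 Y68.1576
G01 X17.2156 Y68.1576
G01 X17.2156 Y105.3290
M5
G00 X0.0000 Y0.0000

viewBox `0 0 289.3995 200.9488` with mm width/height → 1 unit = 1 mm. Flip: y_m = 200.9488 − y_svg.

**Shape 1** — `<polyline>` open polyline, stroke `#ff0000` → engrave (S359, F3387). Machine vertices: (70.1559,184.9612) → (94.7080,30.1205) → (154.6879,104.5903) → (26.5429,25.4784) → (41.2025,172.0690) → (153.1678,152.5793). Open path.

**Shape 2** — `<path>` open polyline, stroke `#ff0000` → engrave (S359, F3387). Machine vertices: (99.7773,163.3458) → (185.6069,20.5851) → (187.7581,55.5028). Open path.

**Shape 3** — `<path>` closed polygon, stroke `#ff0000` → engrave (S359, F3387). Machine vertices: (265.5986,152.5785) → (208.9442,72.0178) → (85.3985,57.0388) → (183.0670,123.7964) → (146.3946,194.0628) → (88.5707,106.1652) → (265.5986,152.5785). Closed: final G1 returns to the first vertex.

**Shape 4** — `<path>` regular polygon, stroke `#ff0000` → engrave (S359, F3387). Machine vertices: (197.9544,40.1983) → (200.4426,69.4559) → (227.0245,81.9300) → (251.1184,65.1463) → (248.6302,35.8887) → (222.0483,23.4146) → (197.9544,40.1983). Closed: final G1 returns to the first vertex.

**Shape 5** — `<path>` regular polygon, stroke `#ff0000` → engrave (S359, F3387). Machine vertices: (59.3652,122.3753) → (68.7628,107.6712) → (60.7274,92.1805) → (43.2944,91.3941) → (33.8968,106.0982) → (41.9322,121.5889) → (59.3652,122.3753). Closed: final G1 returns to the first vertex.

**Shape 6** — `<rect>` rectangle, stroke `#ff0000` → engrave (S359, F3387). Machine vertices: (17.2156,105.3290) → (122.6490,105.3290) → (122.6490,68.1576) → (17.2156,68.1576) → (17.2156,105.3290). Closed: final G1 returns to the first vertex.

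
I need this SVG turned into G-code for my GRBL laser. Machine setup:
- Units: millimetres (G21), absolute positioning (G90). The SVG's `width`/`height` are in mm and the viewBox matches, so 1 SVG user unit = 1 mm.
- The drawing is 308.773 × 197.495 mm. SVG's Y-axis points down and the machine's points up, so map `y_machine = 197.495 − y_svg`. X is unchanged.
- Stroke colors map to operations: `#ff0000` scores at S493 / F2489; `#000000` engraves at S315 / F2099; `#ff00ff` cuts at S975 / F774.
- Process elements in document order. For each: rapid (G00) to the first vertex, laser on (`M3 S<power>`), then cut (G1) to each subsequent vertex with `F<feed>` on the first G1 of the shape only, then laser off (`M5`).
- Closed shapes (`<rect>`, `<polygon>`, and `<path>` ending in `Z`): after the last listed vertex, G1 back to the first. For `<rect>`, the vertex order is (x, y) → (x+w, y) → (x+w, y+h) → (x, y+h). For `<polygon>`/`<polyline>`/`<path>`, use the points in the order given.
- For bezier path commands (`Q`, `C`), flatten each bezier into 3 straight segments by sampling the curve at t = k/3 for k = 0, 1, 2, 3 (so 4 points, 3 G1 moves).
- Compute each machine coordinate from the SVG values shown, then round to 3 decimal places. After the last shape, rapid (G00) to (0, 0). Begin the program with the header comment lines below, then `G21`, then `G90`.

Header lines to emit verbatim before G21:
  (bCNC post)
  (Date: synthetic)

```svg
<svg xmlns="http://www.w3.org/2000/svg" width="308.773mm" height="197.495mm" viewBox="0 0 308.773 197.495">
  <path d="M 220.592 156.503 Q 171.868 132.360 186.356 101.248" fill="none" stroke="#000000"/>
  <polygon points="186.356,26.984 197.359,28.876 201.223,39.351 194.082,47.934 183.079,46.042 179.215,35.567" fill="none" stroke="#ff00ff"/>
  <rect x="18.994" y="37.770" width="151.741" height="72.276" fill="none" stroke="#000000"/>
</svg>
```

viewBox `0 0 308.773 197.495` with mm width/height → 1 unit = 1 mm. Flip: y_m = 197.495 − y_svg.

**Shape 1** — `<path>` quadratic bezier, stroke `#000000` → engrave (S315, F2099). Control points (SVG): P0=(220.592,156.503), P1=(171.868,132.360), P2=(186.356,101.248); sampled at t=k/3. Machine vertices: (220.592,40.992) → (195.133,57.862) → (183.721,76.280) → (186.356,96.247). Open path.

**Shape 2** — `<polygon>` regular polygon, stroke `#ff00ff` → cut (S975, F774). Machine vertices: (186.356,170.511) → (197.359,168.619) → (201.223,158.144) → (194.082,149.561) → (183.079,151.453) → (179.215,161.928) → (186.356,170.511). Closed: final G1 returns to the first vertex.

**Shape 3** — `<rect>` rectangle, stroke `#000000` → engrave (S315, F2099). Machine vertices: (18.994,159.725) → (170.735,159.725) → (170.735,87.449) → (18.994,87.449) → (18.994,159.725). Closed: final G1 returns to the first vertex.

(bCNC post)
(Date: synthetic)
G21
G90
G00 X220.592 Y40.992
M3 S315
G1 X195.133 Y57.862 F2099
G1 X183.721 Y76.280
G1 X186.356 Y96.247
M5
G00 X186.356 Y170.511
M3 S975
G1 X197.359 Y168.619 F774
G1 X201.223 Y158.144
G1 X194.082 Y149.561
G1 X183.079 Y151.453
G1 X179.215 Y161.928
G1 X186.356 Y170.511
M5
G00 X18.994 Y159.725
M3 S315
G1 X170.735 Y159.725 F2099
G1 X170.735 Y87.449
G1 X18.994 Y87.449
G1 X18.994 Y159.725
M5
G00 X0.000 Y0.000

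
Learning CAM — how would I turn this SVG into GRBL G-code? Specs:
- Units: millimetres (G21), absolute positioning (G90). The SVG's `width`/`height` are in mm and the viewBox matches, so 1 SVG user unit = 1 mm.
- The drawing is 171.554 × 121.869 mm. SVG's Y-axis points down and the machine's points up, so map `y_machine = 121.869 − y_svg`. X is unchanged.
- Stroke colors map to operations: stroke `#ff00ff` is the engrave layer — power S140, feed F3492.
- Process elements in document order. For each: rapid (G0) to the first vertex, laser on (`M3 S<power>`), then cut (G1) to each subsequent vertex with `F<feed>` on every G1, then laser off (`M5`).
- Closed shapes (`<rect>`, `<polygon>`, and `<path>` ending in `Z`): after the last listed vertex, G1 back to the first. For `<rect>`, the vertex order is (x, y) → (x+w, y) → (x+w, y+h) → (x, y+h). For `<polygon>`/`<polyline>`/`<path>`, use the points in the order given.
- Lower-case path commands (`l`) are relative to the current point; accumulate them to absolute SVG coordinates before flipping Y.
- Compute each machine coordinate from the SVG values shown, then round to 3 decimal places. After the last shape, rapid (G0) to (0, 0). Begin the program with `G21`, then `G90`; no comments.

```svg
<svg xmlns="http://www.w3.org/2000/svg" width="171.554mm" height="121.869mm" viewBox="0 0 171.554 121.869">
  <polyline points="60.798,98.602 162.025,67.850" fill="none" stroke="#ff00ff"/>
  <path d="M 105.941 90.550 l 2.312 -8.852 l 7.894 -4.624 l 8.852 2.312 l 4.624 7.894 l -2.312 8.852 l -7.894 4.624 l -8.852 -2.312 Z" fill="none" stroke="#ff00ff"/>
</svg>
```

Since the viewBox matches the mm dimensions, user units are millimetres directly. The only transform is the Y-flip y_m = 121.869 − y_svg.

Shape 1 is a line segment drawn with `<polyline>`. Its stroke #ff00ff means engrave at S140, F3492. After flipping Y the toolpath is (60.798,23.267) → (162.025,54.019).

Shape 2 is a regular polygon drawn with `<path>`. Its stroke #ff00ff means engrave at S140, F3492. After flipping Y the toolpath is (105.941,31.319) → (108.253,40.171) → (116.147,44.795) → (124.999,42.483) → (129.623,34.589) → (127.311,25.737) → (119.417,21.113) → (110.565,23.425) → (105.941,31.319), returning to the start.

G21
G90
G0 X60.798 Y23.267
M3 S140
G1 X162.025 Y54.019 F3492
M5
G0 X105.941 Y31.319
M3 S140
G1 X108.253 Y40.171 F3492
G1 X116.147 Y44.795 F3492
G1 X124.999 Y42.483 F3492
G1 X129.623 Y34.589 F3492
G1 X127.311 Y25.737 F3492
G1 X119.417 Y21.113 F3492
G1 X110.565 Y23.425 F3492
G1 X105.941 Y31.319 F3492
M5
G0 X0.000 Y0.000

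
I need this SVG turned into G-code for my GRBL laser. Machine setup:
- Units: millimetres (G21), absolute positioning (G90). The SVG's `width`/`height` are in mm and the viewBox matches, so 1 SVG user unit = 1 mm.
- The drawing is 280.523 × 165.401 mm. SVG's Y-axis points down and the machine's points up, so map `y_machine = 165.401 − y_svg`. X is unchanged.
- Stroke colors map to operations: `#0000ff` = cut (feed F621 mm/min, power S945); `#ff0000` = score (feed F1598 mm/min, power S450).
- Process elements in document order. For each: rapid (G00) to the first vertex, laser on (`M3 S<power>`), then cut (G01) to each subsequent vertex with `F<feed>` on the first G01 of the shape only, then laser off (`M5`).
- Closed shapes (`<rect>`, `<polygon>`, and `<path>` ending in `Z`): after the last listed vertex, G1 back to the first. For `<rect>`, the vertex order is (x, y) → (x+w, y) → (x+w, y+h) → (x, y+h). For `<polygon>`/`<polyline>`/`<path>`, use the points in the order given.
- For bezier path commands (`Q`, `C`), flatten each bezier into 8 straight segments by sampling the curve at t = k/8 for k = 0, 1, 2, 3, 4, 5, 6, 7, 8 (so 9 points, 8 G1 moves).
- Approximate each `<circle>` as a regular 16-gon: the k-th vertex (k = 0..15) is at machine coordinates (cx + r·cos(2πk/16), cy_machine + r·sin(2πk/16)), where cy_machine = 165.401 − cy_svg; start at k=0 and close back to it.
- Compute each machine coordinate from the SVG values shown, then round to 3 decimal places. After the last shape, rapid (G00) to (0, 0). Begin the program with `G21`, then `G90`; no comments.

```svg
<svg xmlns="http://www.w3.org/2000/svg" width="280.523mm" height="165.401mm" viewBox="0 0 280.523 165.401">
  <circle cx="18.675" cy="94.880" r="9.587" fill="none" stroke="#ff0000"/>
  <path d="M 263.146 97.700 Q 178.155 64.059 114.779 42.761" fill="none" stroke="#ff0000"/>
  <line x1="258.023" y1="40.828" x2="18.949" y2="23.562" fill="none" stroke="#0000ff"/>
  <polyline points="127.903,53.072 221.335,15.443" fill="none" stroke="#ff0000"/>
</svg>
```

G21
G90
G00 X28.262 Y70.521
M3 S450
G01 X27.532 Y74.190 F1598
G01 X25.454 Y77.300
G01 X22.344 Y79.378
G01 X18.675 Y80.108
G01 X15.006 Y79.378
G01 X11.896 Y77.300
G01 X9.818 Y74.190
G01 X9.088 Y70.521
G01 X9.818 Y66.852
G01 X11.896 Y63.742
G01 X15.006 Y61.664
G01 X18.675 Y60.934
G01 X22.344 Y61.664
G01 X25.454 Y63.742
G01 X27.532 Y66.852
G01 X28.262 Y70.521
M5
G00 X263.146 Y67.701
M3 S450
G01 X242.236 Y75.918 F1598
G01 X222.001 Y83.750
G01 X202.442 Y91.196
G01 X183.559 Y98.256
G01 X165.351 Y104.931
G01 X147.818 Y111.220
G01 X130.961 Y117.123
G01 X114.779 Y122.640
M5
G00 X258.023 Y124.573
M3 S945
G01 X18.949 Y141.839 F621
M5
G00 X127.903 Y112.329
M3 S450
G01 X221.335 Y149.958 F1598
M5
G00 X0.000 Y0.000

Since the viewBox matches the mm dimensions, user units are millimetres directly. The only transform is the Y-flip y_m = 165.401 − y_svg.

Shape 1 is a circle drawn with `<circle>`. Its stroke #ff0000 means score at S450, F1598. After flipping Y the toolpath is (28.262,70.521) → (27.532,74.190) → (25.454,77.300) → (22.344,79.378) → (18.675,80.108) → (15.006,79.378) → (11.896,77.300) → (9.818,74.190) → (9.088,70.521) → (9.818,66.852) → (11.896,63.742) → (15.006,61.664) → (18.675,60.934) → (22.344,61.664) → (25.454,63.742) → (27.532,66.852) → (28.262,70.521), returning to the start.

Shape 2 is a quadratic bezier drawn with `<path>`. Its stroke #ff0000 means score at S450, F1598. After flipping Y the toolpath is (263.146,67.701) → (242.236,75.918) → (222.001,83.750) → (202.442,91.196) → (183.559,98.256) → (165.351,104.931) → (147.818,111.220) → (130.961,117.123) → (114.779,122.640).

Shape 3 is a line segment drawn with `<line>`. Its stroke #0000ff means cut at S945, F621. After flipping Y the toolpath is (258.023,124.573) → (18.949,141.839).

Shape 4 is a line segment drawn with `<polyline>`. Its stroke #ff0000 means score at S450, F1598. After flipping Y the toolpath is (127.903,112.329) → (221.335,149.958).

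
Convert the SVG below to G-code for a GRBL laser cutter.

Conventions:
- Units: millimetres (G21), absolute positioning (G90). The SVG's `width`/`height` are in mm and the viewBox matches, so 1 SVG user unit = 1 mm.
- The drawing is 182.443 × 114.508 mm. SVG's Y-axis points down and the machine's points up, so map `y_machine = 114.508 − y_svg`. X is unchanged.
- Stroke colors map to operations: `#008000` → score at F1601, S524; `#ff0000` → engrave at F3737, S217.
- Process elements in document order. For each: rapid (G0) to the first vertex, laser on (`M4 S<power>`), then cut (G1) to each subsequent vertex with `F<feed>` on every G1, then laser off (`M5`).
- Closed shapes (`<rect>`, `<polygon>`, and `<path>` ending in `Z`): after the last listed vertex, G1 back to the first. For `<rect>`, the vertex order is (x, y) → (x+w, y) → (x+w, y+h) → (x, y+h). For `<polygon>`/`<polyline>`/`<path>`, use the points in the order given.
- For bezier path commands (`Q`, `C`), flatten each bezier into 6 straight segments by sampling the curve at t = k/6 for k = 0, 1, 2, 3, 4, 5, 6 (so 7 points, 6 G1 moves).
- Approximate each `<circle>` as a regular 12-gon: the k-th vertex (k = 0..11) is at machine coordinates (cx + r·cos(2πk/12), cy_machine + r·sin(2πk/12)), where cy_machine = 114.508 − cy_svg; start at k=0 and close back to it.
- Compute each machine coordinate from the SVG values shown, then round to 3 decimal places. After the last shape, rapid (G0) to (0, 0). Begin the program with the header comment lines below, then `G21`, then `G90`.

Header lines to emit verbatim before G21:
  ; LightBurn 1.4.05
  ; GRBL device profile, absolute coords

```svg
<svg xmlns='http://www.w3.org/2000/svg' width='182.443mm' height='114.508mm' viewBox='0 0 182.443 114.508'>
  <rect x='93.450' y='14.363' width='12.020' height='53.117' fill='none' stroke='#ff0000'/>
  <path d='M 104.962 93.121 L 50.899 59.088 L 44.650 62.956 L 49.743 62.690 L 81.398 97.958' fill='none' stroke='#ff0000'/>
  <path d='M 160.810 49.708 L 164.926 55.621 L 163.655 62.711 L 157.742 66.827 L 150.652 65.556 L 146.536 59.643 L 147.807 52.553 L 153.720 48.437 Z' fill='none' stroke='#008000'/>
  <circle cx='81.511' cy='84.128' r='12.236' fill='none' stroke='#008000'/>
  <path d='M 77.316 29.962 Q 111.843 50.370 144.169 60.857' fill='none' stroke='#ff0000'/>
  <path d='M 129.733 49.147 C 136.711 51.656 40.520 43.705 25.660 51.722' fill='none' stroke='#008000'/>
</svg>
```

; LightBurn 1.4.05
; GRBL device profile, absolute coords
G21
G90
G0 X93.450 Y100.145
M4 S217
G1 X105.470 Y100.145 F3737
G1 X105.470 Y47.028 F3737
G1 X93.450 Y47.028 F3737
G1 X93.450 Y100.145 F3737
M5
G0 X104.962 Y21.387
M4 S217
G1 X50.899 Y55.420 F3737
G1 X44.650 Y51.552 F3737
G1 X49.743 Y51.818 F3737
G1 X81.398 Y16.550 F3737
M5
G0 X160.810 Y64.800
M4 S524
G1 X164.926 Y58.887 F1601
G1 X163.655 Y51.797 F1601
G1 X157.742 Y47.681 F1601
G1 X150.652 Y48.952 F1601
G1 X146.536 Y54.865 F1601
G1 X147.807 Y61.955 F1601
G1 X153.720 Y66.071 F1601
G1 X160.810 Y64.800 F1601
M5
G0 X93.747 Y30.380
M4 S524
G1 X92.108 Y36.498 F1601
G1 X87.629 Y40.977 F1601
G1 X81.511 Y42.616 F1601
G1 X75.393 Y40.977 F1601
G1 X70.914 Y36.498 F1601
G1 X69.275 Y30.380 F1601
G1 X70.914 Y24.262 F1601
G1 X75.393 Y19.783 F1601
G1 X81.511 Y18.144 F1601
G1 X87.629 Y19.783 F1601
G1 X92.108 Y24.262 F1601
G1 X93.747 Y30.380 F1601
M5
G0 X77.316 Y84.546
M4 S217
G1 X88.764 Y78.019 F3737
G1 X100.089 Y72.043 F3737
G1 X111.293 Y66.618 F3737
G1 X122.374 Y61.745 F3737
G1 X133.333 Y57.422 F3737
G1 X144.169 Y53.651 F3737
M5
G0 X129.733 Y65.361
M4 S524
G1 X125.479 Y64.856 F1601
G1 X109.155 Y65.360 F1601
G1 X85.886 Y66.139 F1601
G1 X60.797 Y66.459 F1601
G1 X39.013 Y65.586 F1601
G1 X25.660 Y62.786 F1601
M5
G0 X0.000 Y0.000

Since the viewBox matches the mm dimensions, user units are millimetres directly. The only transform is the Y-flip y_m = 114.508 − y_svg.

Shape 1 is a rectangle drawn with `<rect>`. Its stroke #ff0000 means engrave at S217, F3737. After flipping Y the toolpath is (93.450,100.145) → (105.470,100.145) → (105.470,47.028) → (93.450,47.028) → (93.450,100.145), returning to the start.

Shape 2 is a open polyline drawn with `<path>`. Its stroke #ff0000 means engrave at S217, F3737. After flipping Y the toolpath is (104.962,21.387) → (50.899,55.420) → (44.650,51.552) → (49.743,51.818) → (81.398,16.550).

Shape 3 is a regular polygon drawn with `<path>`. Its stroke #008000 means score at S524, F1601. After flipping Y the toolpath is (160.810,64.800) → (164.926,58.887) → (163.655,51.797) → (157.742,47.681) → (150.652,48.952) → (146.536,54.865) → (147.807,61.955) → (153.720,66.071) → (160.810,64.800), returning to the start.

Shape 4 is a circle drawn with `<circle>`. Its stroke #008000 means score at S524, F1601. After flipping Y the toolpath is (93.747,30.380) → (92.108,36.498) → (87.629,40.977) → (81.511,42.616) → (75.393,40.977) → (70.914,36.498) → (69.275,30.380) → (70.914,24.262) → (75.393,19.783) → (81.511,18.144) → (87.629,19.783) → (92.108,24.262) → (93.747,30.380), returning to the start.

Shape 5 is a quadratic bezier drawn with `<path>`. Its stroke #ff0000 means engrave at S217, F3737. After flipping Y the toolpath is (77.316,84.546) → (88.764,78.019) → (100.089,72.043) → (111.293,66.618) → (122.374,61.745) → (133.333,57.422) → (144.169,53.651).

Shape 6 is a cubic bezier drawn with `<path>`. Its stroke #008000 means score at S524, F1601. After flipping Y the toolpath is (129.733,65.361) → (125.479,64.856) → (109.155,65.360) → (85.886,66.139) → (60.797,66.459) → (39.013,65.586) → (25.660,62.786).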